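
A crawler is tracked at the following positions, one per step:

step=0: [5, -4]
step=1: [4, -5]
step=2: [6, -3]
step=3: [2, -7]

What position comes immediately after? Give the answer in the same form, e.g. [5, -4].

Step-to-step displacements: [-1, -1], [+2, +2], [-4, -4]; each is -2× the previous.
step 4: [2, -7] + [+8, +8] → [10, 1]

[10, 1]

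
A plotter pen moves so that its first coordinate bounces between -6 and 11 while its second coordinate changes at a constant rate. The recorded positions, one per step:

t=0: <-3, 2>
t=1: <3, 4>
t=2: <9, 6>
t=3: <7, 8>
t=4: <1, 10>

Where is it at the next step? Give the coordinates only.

The first coordinate reflects between -6 and 11, moving 6 per step.
  step 5: 1 → -5
The second coordinate changes by +2 each step: at step 5 it is 12.

<-5, 12>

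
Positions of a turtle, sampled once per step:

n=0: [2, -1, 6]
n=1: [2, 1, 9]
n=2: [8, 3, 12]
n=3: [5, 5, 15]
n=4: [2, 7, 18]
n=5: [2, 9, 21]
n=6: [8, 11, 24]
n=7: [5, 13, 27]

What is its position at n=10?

[8, 19, 36]

The first coordinate repeats the cycle [2, 2, 8, 5] with period 4; step 10 mod 4 = 2, giving 8.
The second coordinate changes by +2 each step, so at step 10 it is -1 + 10·(2) = 19.
The third coordinate changes by +3 each step, so at step 10 it is 6 + 10·(3) = 36.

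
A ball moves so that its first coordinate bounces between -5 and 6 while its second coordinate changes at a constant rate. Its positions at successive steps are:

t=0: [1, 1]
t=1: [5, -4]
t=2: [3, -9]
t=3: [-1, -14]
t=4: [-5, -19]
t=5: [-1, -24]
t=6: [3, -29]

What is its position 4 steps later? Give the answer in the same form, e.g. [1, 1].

[-3, -49]

The first coordinate travels 4 per step and bounces off the walls at -5 and 6.
  step 7: 3 → 5
  step 8: 5 → 1
  step 9: 1 → -3
  step 10: -3 → -3
The second coordinate changes by -5 each step: at step 10 it is -49.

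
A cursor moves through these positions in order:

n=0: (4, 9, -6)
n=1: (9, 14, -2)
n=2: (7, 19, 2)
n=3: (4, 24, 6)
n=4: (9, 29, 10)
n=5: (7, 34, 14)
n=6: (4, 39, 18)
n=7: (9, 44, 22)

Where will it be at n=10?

(9, 59, 34)

The first coordinate repeats the cycle [4, 9, 7] with period 3; step 10 mod 3 = 1, giving 9.
The second coordinate changes by +5 each step, so at step 10 it is 9 + 10·(5) = 59.
The third coordinate changes by +4 each step, so at step 10 it is -6 + 10·(4) = 34.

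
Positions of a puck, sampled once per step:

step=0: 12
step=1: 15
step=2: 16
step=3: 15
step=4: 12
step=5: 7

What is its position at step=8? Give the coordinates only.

-20

Successive displacements: +3, +1, -1, -3, -5 — each changes by -2.
step 6: 7 − 7 → 0
step 7: 0 − 9 → -9
step 8: -9 − 11 → -20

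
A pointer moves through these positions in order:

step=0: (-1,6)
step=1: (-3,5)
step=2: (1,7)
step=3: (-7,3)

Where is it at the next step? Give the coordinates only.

(9,11)

Consecutive displacements (-2,-1), (+4,+2), (-8,-4) scale by a factor of -2 each step.
step 4: (-7,3) + (+16,+8) → (9,11)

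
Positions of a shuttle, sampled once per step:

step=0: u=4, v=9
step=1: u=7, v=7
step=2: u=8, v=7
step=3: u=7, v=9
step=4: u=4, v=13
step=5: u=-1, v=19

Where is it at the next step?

u=-8, v=27

First differences are (+3,-2), (+1,+0), (-1,+2), (-3,+4), (-5,+6); their common second difference is (-2,+2) (constant acceleration).
step 6: u=-1, v=19 + (-7,+8) → u=-8, v=27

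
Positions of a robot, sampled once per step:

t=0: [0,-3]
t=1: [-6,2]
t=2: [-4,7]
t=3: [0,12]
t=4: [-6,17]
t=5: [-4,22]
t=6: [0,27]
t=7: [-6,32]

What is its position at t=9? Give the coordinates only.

[0,42]

The first coordinate repeats the cycle [0, -6, -4] with period 3; step 9 mod 3 = 0, giving 0.
The second coordinate changes by +5 each step, so at step 9 it is -3 + 9·(5) = 42.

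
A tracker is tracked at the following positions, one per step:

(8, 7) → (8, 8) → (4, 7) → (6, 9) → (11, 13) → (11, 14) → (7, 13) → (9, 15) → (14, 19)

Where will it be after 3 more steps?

(12, 21)

Step-to-step displacements: (+0, +1), (-4, -1), (+2, +2), (+5, +4), (+0, +1), (-4, -1), (+2, +2), (+5, +4) — a repeating cycle of length 4.
step 9: apply (+0, +1) → (14, 20)
step 10: apply (-4, -1) → (10, 19)
step 11: apply (+2, +2) → (12, 21)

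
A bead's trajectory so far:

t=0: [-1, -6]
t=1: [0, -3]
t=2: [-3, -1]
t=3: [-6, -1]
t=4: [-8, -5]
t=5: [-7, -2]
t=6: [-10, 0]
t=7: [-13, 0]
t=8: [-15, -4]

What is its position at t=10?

[-17, 1]

Step-to-step displacements: [+1, +3], [-3, +2], [-3, +0], [-2, -4], [+1, +3], [-3, +2], [-3, +0], [-2, -4] — a repeating cycle of length 4.
step 9: apply [+1, +3] → [-14, -1]
step 10: apply [-3, +2] → [-17, 1]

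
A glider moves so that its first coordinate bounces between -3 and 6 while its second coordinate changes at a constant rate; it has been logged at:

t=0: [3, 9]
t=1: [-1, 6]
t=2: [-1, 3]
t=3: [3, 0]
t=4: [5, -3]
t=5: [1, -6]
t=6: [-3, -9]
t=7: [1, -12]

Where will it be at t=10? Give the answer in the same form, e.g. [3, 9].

The first coordinate reflects between -3 and 6, moving 4 per step.
  step 8: 1 → 5
  step 9: 5 → 3
  step 10: 3 → -1
The second coordinate changes by -3 each step: at step 10 it is -21.

[-1, -21]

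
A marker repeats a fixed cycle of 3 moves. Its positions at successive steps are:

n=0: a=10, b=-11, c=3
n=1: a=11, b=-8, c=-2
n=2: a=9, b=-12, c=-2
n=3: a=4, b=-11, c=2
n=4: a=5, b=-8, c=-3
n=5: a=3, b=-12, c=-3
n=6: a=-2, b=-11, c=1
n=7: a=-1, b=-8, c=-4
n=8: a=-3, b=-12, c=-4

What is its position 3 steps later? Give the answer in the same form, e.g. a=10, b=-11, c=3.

Step-to-step displacements: (+1,+3,-5), (-2,-4,+0), (-5,+1,+4), (+1,+3,-5), (-2,-4,+0), (-5,+1,+4), (+1,+3,-5), (-2,-4,+0) — a repeating cycle of length 3.
step 9: apply (-5,+1,+4) → a=-8, b=-11, c=0
step 10: apply (+1,+3,-5) → a=-7, b=-8, c=-5
step 11: apply (-2,-4,+0) → a=-9, b=-12, c=-5

a=-9, b=-12, c=-5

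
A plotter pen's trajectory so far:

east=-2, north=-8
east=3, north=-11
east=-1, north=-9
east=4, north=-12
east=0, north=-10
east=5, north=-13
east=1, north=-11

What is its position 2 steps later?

Step-to-step displacements: (+5, -3), (-4, +2), (+5, -3), (-4, +2), (+5, -3), (-4, +2) — a repeating cycle of length 2.
step 7: apply (+5, -3) → east=6, north=-14
step 8: apply (-4, +2) → east=2, north=-12

east=2, north=-12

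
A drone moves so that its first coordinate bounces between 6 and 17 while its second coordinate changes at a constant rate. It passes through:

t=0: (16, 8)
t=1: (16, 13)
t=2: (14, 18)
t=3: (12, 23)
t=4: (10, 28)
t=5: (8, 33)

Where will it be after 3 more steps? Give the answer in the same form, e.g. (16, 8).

The first coordinate reflects between 6 and 17, moving 2 per step.
  step 6: 8 → 6
  step 7: 6 → 8
  step 8: 8 → 10
The second coordinate changes by +5 each step: at step 8 it is 48.

(10, 48)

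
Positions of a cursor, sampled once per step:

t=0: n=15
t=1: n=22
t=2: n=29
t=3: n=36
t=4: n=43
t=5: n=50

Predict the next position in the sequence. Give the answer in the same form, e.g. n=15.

n=57

Each step adds +7 to the position.
step 6: 50 + 7 → n=57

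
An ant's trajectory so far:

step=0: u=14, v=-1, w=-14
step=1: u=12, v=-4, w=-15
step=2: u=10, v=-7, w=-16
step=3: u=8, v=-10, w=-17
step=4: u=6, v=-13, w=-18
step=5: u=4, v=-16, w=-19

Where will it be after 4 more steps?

u=-4, v=-28, w=-23

The position changes by (-2,-3,-1) every step.
step 6: u=4, v=-16, w=-19 + (-2,-3,-1) → u=2, v=-19, w=-20
step 7: u=2, v=-19, w=-20 + (-2,-3,-1) → u=0, v=-22, w=-21
step 8: u=0, v=-22, w=-21 + (-2,-3,-1) → u=-2, v=-25, w=-22
step 9: u=-2, v=-25, w=-22 + (-2,-3,-1) → u=-4, v=-28, w=-23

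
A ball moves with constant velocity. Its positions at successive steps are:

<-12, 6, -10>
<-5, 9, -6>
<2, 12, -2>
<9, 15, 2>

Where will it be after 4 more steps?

Constant displacement of <+7, +3, +4> per step.
step 4: <9, 15, 2> + <+7, +3, +4> → <16, 18, 6>
step 5: <16, 18, 6> + <+7, +3, +4> → <23, 21, 10>
step 6: <23, 21, 10> + <+7, +3, +4> → <30, 24, 14>
step 7: <30, 24, 14> + <+7, +3, +4> → <37, 27, 18>

<37, 27, 18>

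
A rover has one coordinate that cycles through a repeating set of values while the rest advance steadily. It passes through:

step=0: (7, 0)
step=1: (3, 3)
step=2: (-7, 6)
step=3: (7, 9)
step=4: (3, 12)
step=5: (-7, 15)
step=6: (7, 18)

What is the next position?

(3, 21)

The first coordinate repeats the cycle [7, 3, -7] with period 3; step 7 mod 3 = 1, giving 3.
The second coordinate changes by +3 each step, so at step 7 it is 0 + 7·(3) = 21.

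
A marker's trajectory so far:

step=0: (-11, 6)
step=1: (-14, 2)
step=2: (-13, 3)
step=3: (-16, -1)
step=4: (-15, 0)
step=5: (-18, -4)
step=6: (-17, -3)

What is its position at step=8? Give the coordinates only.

Step-to-step displacements: (-3, -4), (+1, +1), (-3, -4), (+1, +1), (-3, -4), (+1, +1) — a repeating cycle of length 2.
step 7: apply (-3, -4) → (-20, -7)
step 8: apply (+1, +1) → (-19, -6)

(-19, -6)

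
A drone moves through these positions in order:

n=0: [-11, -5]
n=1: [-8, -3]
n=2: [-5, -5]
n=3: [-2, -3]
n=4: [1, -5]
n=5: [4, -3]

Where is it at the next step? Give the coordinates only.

[7, -5]

The first coordinate changes by +3 each step, so at step 6 it is -11 + 6·(3) = 7.
The second coordinate repeats the cycle [-5, -3] with period 2; step 6 mod 2 = 0, giving -5.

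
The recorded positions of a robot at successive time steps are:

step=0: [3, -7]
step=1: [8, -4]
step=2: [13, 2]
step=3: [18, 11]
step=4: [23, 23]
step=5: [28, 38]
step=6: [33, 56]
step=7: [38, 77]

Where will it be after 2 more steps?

[48, 128]

Taking differences between consecutive positions: [+5, +3], [+5, +6], [+5, +9], [+5, +12], [+5, +15], [+5, +18], [+5, +21]. These grow by [+0, +3] each step.
step 8: [38, 77] + [+5, +24] → [43, 101]
step 9: [43, 101] + [+5, +27] → [48, 128]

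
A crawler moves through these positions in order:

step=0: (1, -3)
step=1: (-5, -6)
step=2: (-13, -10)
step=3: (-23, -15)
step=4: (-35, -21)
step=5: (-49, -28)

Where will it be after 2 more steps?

(-83, -45)

First differences are (-6, -3), (-8, -4), (-10, -5), (-12, -6), (-14, -7); their common second difference is (-2, -1) (constant acceleration).
step 6: (-49, -28) + (-16, -8) → (-65, -36)
step 7: (-65, -36) + (-18, -9) → (-83, -45)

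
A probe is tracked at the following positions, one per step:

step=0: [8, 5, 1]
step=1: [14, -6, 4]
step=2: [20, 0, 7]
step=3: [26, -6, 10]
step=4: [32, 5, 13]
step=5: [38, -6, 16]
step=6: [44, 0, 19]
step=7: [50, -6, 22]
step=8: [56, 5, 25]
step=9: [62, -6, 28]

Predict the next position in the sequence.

[68, 0, 31]

The first coordinate changes by +6 each step, so at step 10 it is 8 + 10·(6) = 68.
The second coordinate repeats the cycle [5, -6, 0, -6] with period 4; step 10 mod 4 = 2, giving 0.
The third coordinate changes by +3 each step, so at step 10 it is 1 + 10·(3) = 31.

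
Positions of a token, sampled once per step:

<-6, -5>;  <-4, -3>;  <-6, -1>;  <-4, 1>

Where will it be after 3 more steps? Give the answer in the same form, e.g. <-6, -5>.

<-6, 7>

The first coordinate repeats the cycle [-6, -4] with period 2; step 6 mod 2 = 0, giving -6.
The second coordinate changes by +2 each step, so at step 6 it is -5 + 6·(2) = 7.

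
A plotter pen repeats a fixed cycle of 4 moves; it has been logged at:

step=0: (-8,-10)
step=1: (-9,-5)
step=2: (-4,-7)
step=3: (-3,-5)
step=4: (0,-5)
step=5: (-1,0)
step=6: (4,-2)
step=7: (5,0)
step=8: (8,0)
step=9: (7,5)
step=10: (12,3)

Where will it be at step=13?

(15,10)

Step-to-step displacements: (-1,+5), (+5,-2), (+1,+2), (+3,+0), (-1,+5), (+5,-2), (+1,+2), (+3,+0), (-1,+5), (+5,-2) — a repeating cycle of length 4.
step 11: apply (+1,+2) → (13,5)
step 12: apply (+3,+0) → (16,5)
step 13: apply (-1,+5) → (15,10)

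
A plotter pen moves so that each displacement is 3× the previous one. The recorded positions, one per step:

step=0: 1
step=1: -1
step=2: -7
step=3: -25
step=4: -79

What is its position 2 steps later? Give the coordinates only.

-727

Step-to-step displacements: -2, -6, -18, -54; each is 3× the previous.
step 5: -79 − 162 → -241
step 6: -241 − 486 → -727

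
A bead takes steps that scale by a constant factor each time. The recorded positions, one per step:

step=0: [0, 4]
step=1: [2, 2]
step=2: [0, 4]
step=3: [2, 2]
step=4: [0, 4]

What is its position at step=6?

[0, 4]

The jumps are [+2, -2], [-2, +2], [+2, -2], [-2, +2] — a geometric progression with ratio -1.
step 5: [0, 4] + [+2, -2] → [2, 2]
step 6: [2, 2] + [-2, +2] → [0, 4]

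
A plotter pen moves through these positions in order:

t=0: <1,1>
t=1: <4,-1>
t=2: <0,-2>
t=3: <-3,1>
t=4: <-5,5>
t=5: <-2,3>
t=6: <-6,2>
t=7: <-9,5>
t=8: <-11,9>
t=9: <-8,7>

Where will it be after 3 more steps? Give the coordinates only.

<-17,13>

Differencing gives <+3,-2>, <-4,-1>, <-3,+3>, <-2,+4>, <+3,-2>, <-4,-1>, <-3,+3>, <-2,+4>, <+3,-2>. This is the pattern <+3,-2>, <-4,-1>, <-3,+3>, <-2,+4> repeated.
step 10: apply <-4,-1> → <-12,6>
step 11: apply <-3,+3> → <-15,9>
step 12: apply <-2,+4> → <-17,13>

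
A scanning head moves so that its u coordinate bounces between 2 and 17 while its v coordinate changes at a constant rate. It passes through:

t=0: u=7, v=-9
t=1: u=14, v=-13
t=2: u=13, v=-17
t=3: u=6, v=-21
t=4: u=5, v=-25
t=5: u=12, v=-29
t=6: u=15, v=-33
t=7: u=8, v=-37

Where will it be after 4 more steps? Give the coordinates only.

The u coordinate travels 7 per step and bounces off the walls at 2 and 17.
  step 8: 8 → 3
  step 9: 3 → 10
  step 10: 10 → 17
  step 11: 17 → 10
The v coordinate changes by -4 each step: at step 11 it is -53.

u=10, v=-53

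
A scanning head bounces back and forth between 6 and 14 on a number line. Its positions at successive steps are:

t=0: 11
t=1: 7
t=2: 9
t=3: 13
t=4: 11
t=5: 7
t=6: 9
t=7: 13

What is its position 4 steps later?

13

The value travels 4 per step and bounces off the walls at 6 and 14.
  step 8: 13 → 11
  step 9: 11 → 7
  step 10: 7 → 9
  step 11: 9 → 13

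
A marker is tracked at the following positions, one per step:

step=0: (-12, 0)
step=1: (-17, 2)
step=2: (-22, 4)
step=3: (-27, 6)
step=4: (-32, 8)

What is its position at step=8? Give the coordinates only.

(-52, 16)

The position changes by (-5, +2) every step.
step 5: (-32, 8) + (-5, +2) → (-37, 10)
step 6: (-37, 10) + (-5, +2) → (-42, 12)
step 7: (-42, 12) + (-5, +2) → (-47, 14)
step 8: (-47, 14) + (-5, +2) → (-52, 16)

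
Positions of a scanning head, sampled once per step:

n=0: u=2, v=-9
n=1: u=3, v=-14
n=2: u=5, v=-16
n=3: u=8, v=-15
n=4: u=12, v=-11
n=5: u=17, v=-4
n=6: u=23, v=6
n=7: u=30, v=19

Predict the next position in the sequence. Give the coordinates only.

Taking differences between consecutive positions: (+1, -5), (+2, -2), (+3, +1), (+4, +4), (+5, +7), (+6, +10), (+7, +13). These grow by (+1, +3) each step.
step 8: u=30, v=19 + (+8, +16) → u=38, v=35

u=38, v=35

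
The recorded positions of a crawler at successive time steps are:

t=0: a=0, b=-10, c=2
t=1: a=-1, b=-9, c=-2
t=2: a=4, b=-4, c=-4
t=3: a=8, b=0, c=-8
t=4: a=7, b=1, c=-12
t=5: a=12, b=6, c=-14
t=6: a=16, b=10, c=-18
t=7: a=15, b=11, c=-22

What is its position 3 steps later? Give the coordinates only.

a=23, b=21, c=-32

The moves between consecutive positions are (-1, +1, -4), (+5, +5, -2), (+4, +4, -4), (-1, +1, -4), (+5, +5, -2), (+4, +4, -4), (-1, +1, -4); they repeat the 3-cycle [(-1, +1, -4), (+5, +5, -2), (+4, +4, -4)].
step 8: apply (+5, +5, -2) → a=20, b=16, c=-24
step 9: apply (+4, +4, -4) → a=24, b=20, c=-28
step 10: apply (-1, +1, -4) → a=23, b=21, c=-32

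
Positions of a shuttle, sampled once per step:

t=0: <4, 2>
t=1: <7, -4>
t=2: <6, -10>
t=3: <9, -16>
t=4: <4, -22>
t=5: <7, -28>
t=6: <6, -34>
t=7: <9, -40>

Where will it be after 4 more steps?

<9, -64>

First: cycles through 4, 7, 6, 9 every 4 steps. Step 11 lands at position 3 of the cycle → 9.
Second: linear, -6 per step → -64 at step 11.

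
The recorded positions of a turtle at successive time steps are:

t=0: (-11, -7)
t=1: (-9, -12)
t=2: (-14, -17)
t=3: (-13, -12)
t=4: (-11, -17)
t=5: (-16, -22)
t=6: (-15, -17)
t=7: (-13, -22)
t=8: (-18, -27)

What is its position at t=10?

Step-to-step displacements: (+2, -5), (-5, -5), (+1, +5), (+2, -5), (-5, -5), (+1, +5), (+2, -5), (-5, -5) — a repeating cycle of length 3.
step 9: apply (+1, +5) → (-17, -22)
step 10: apply (+2, -5) → (-15, -27)

(-15, -27)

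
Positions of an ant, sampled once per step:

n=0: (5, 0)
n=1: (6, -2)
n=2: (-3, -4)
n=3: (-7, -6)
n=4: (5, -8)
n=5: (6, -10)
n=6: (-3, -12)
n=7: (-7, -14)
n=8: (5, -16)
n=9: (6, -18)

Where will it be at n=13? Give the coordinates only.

The first coordinate repeats the cycle [5, 6, -3, -7] with period 4; step 13 mod 4 = 1, giving 6.
The second coordinate changes by -2 each step, so at step 13 it is 0 + 13·(-2) = -26.

(6, -26)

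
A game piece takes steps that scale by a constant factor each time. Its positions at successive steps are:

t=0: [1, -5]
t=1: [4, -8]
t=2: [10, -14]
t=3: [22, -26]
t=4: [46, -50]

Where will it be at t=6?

The jumps are [+3, -3], [+6, -6], [+12, -12], [+24, -24] — a geometric progression with ratio 2.
step 5: [46, -50] + [+48, -48] → [94, -98]
step 6: [94, -98] + [+96, -96] → [190, -194]

[190, -194]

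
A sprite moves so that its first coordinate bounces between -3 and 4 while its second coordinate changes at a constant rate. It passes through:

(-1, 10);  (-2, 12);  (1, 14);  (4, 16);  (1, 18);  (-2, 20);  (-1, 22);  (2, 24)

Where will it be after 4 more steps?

(0, 32)

The first coordinate reflects between -3 and 4, moving 3 per step.
  step 8: 2 → 3
  step 9: 3 → 0
  step 10: 0 → -3
  step 11: -3 → 0
The second coordinate changes by +2 each step: at step 11 it is 32.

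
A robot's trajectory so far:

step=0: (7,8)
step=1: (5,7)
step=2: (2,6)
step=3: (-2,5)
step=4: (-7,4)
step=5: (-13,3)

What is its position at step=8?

First differences are (-2,-1), (-3,-1), (-4,-1), (-5,-1), (-6,-1); their common second difference is (-1,+0) (constant acceleration).
step 6: (-13,3) + (-7,-1) → (-20,2)
step 7: (-20,2) + (-8,-1) → (-28,1)
step 8: (-28,1) + (-9,-1) → (-37,0)

(-37,0)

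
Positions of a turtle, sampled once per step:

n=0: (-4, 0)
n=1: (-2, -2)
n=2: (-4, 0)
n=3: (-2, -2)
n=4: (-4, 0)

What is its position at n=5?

Step-to-step displacements: (+2, -2), (-2, +2), (+2, -2), (-2, +2); each is -1× the previous.
step 5: (-4, 0) + (+2, -2) → (-2, -2)

(-2, -2)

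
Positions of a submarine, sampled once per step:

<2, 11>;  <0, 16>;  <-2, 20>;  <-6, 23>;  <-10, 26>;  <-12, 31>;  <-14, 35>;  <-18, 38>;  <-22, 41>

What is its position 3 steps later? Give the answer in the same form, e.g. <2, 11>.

<-30, 53>

Step-to-step displacements: <-2, +5>, <-2, +4>, <-4, +3>, <-4, +3>, <-2, +5>, <-2, +4>, <-4, +3>, <-4, +3> — a repeating cycle of length 4.
step 9: apply <-2, +5> → <-24, 46>
step 10: apply <-2, +4> → <-26, 50>
step 11: apply <-4, +3> → <-30, 53>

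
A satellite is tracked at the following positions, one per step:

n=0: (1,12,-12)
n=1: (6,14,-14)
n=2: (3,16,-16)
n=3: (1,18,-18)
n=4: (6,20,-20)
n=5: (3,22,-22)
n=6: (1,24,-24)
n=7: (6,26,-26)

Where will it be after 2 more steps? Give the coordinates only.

(1,30,-30)

First: cycles through 1, 6, 3 every 3 steps. Step 9 lands at position 0 of the cycle → 1.
Second: linear, +2 per step → 30 at step 9.
Third: linear, -2 per step → -30 at step 9.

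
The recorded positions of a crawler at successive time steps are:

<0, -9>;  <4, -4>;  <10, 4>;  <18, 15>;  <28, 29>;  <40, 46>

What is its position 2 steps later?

<70, 89>

Successive displacements: <+4, +5>, <+6, +8>, <+8, +11>, <+10, +14>, <+12, +17> — each changes by <+2, +3>.
step 6: <40, 46> + <+14, +20> → <54, 66>
step 7: <54, 66> + <+16, +23> → <70, 89>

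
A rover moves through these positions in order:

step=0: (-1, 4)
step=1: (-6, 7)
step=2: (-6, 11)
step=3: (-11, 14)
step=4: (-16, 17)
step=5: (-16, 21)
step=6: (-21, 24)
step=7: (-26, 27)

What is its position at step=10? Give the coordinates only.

Step-to-step displacements: (-5, +3), (+0, +4), (-5, +3), (-5, +3), (+0, +4), (-5, +3), (-5, +3) — a repeating cycle of length 3.
step 8: apply (+0, +4) → (-26, 31)
step 9: apply (-5, +3) → (-31, 34)
step 10: apply (-5, +3) → (-36, 37)

(-36, 37)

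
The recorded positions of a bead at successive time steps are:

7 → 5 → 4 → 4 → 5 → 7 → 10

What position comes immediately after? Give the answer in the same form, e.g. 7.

14

Successive displacements: -2, -1, +0, +1, +2, +3 — each changes by +1.
step 7: 10 + 4 → 14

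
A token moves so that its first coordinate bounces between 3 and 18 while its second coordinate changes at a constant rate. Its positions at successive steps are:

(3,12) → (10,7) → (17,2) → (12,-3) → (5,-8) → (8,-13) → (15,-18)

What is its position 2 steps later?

The first coordinate travels 7 per step and bounces off the walls at 3 and 18.
  step 7: 15 → 14
  step 8: 14 → 7
The second coordinate changes by -5 each step: at step 8 it is -28.

(7,-28)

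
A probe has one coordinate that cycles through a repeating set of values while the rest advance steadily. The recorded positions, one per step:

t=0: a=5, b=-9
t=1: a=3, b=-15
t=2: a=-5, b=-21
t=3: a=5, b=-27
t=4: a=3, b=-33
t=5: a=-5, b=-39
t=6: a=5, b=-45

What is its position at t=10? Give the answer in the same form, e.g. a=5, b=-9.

a=3, b=-69

A: cycles through 5, 3, -5 every 3 steps. Step 10 lands at position 1 of the cycle → 3.
B: linear, -6 per step → -69 at step 10.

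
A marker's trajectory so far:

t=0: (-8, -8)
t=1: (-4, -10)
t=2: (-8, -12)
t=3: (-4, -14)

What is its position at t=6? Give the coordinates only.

(-8, -20)

The first coordinate repeats the cycle [-8, -4] with period 2; step 6 mod 2 = 0, giving -8.
The second coordinate changes by -2 each step, so at step 6 it is -8 + 6·(-2) = -20.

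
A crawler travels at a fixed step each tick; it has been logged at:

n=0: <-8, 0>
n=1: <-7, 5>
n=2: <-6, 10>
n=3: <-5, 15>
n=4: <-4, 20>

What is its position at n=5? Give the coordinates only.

<-3, 25>

Each step adds <+1, +5> to the position.
step 5: <-4, 20> + <+1, +5> → <-3, 25>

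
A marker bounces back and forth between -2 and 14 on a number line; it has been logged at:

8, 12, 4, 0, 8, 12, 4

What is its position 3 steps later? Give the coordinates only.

The value reflects between -2 and 14, moving 8 per step.
  step 7: 4 → 0
  step 8: 0 → 8
  step 9: 8 → 12

12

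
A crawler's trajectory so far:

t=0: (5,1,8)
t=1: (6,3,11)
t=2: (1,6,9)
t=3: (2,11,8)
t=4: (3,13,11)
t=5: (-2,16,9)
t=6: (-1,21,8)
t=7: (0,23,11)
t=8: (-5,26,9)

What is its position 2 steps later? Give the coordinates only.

(-3,33,11)

The moves between consecutive positions are (+1,+2,+3), (-5,+3,-2), (+1,+5,-1), (+1,+2,+3), (-5,+3,-2), (+1,+5,-1), (+1,+2,+3), (-5,+3,-2); they repeat the 3-cycle [(+1,+2,+3), (-5,+3,-2), (+1,+5,-1)].
step 9: apply (+1,+5,-1) → (-4,31,8)
step 10: apply (+1,+2,+3) → (-3,33,11)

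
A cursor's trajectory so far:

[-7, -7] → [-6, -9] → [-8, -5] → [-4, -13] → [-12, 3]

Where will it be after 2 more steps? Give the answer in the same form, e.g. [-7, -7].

The jumps are [+1, -2], [-2, +4], [+4, -8], [-8, +16] — a geometric progression with ratio -2.
step 5: [-12, 3] + [+16, -32] → [4, -29]
step 6: [4, -29] + [-32, +64] → [-28, 35]

[-28, 35]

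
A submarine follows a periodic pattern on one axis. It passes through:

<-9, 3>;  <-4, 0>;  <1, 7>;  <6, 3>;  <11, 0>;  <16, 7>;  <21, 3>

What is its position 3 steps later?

First: linear, +5 per step → 36 at step 9.
Second: cycles through 3, 0, 7 every 3 steps. Step 9 lands at position 0 of the cycle → 3.

<36, 3>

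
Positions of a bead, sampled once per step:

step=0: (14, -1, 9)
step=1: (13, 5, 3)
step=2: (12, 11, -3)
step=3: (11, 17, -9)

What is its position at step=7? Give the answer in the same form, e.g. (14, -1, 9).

(7, 41, -33)

Each step adds (-1, +6, -6) to the position.
step 4: (11, 17, -9) + (-1, +6, -6) → (10, 23, -15)
step 5: (10, 23, -15) + (-1, +6, -6) → (9, 29, -21)
step 6: (9, 29, -21) + (-1, +6, -6) → (8, 35, -27)
step 7: (8, 35, -27) + (-1, +6, -6) → (7, 41, -33)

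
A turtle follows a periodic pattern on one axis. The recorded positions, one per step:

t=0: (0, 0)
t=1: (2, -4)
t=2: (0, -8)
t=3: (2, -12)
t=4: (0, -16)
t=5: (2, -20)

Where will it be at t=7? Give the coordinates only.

The first coordinate repeats the cycle [0, 2] with period 2; step 7 mod 2 = 1, giving 2.
The second coordinate changes by -4 each step, so at step 7 it is 0 + 7·(-4) = -28.

(2, -28)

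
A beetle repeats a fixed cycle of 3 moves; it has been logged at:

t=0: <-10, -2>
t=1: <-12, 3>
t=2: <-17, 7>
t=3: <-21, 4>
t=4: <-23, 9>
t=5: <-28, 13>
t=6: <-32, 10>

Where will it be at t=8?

Step-to-step displacements: <-2, +5>, <-5, +4>, <-4, -3>, <-2, +5>, <-5, +4>, <-4, -3> — a repeating cycle of length 3.
step 7: apply <-2, +5> → <-34, 15>
step 8: apply <-5, +4> → <-39, 19>

<-39, 19>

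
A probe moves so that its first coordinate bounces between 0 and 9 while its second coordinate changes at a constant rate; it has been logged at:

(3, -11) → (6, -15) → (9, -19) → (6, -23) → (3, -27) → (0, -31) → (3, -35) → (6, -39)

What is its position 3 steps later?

The first coordinate reflects between 0 and 9, moving 3 per step.
  step 8: 6 → 9
  step 9: 9 → 6
  step 10: 6 → 3
The second coordinate changes by -4 each step: at step 10 it is -51.

(3, -51)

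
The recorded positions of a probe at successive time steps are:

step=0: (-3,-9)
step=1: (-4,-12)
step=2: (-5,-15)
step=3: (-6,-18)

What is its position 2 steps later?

(-8,-24)

Constant displacement of (-1,-3) per step.
step 4: (-6,-18) + (-1,-3) → (-7,-21)
step 5: (-7,-21) + (-1,-3) → (-8,-24)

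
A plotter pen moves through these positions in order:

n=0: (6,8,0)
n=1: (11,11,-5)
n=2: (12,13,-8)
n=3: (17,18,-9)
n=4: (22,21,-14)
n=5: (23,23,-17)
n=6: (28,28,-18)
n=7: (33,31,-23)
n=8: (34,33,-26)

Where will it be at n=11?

Differencing gives (+5,+3,-5), (+1,+2,-3), (+5,+5,-1), (+5,+3,-5), (+1,+2,-3), (+5,+5,-1), (+5,+3,-5), (+1,+2,-3). This is the pattern (+5,+3,-5), (+1,+2,-3), (+5,+5,-1) repeated.
step 9: apply (+5,+5,-1) → (39,38,-27)
step 10: apply (+5,+3,-5) → (44,41,-32)
step 11: apply (+1,+2,-3) → (45,43,-35)

(45,43,-35)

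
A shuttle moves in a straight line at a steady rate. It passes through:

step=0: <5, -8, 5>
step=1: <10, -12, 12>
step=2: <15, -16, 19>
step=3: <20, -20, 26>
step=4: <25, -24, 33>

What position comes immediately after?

Each step adds <+5, -4, +7> to the position.
step 5: <25, -24, 33> + <+5, -4, +7> → <30, -28, 40>

<30, -28, 40>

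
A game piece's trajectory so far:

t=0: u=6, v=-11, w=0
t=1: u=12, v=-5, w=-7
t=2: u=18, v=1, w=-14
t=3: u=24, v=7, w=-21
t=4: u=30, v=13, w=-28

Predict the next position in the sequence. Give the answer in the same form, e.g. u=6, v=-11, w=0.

The position changes by (+6, +6, -7) every step.
step 5: u=30, v=13, w=-28 + (+6, +6, -7) → u=36, v=19, w=-35

u=36, v=19, w=-35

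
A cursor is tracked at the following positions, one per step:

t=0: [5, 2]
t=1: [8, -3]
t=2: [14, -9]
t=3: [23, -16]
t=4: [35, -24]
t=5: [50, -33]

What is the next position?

[68, -43]

Taking differences between consecutive positions: [+3, -5], [+6, -6], [+9, -7], [+12, -8], [+15, -9]. These grow by [+3, -1] each step.
step 6: [50, -33] + [+18, -10] → [68, -43]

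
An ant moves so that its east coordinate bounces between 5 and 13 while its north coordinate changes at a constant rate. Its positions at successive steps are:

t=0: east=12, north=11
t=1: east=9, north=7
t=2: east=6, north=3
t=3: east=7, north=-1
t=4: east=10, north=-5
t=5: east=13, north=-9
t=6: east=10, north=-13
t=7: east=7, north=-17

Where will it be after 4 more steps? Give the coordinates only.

east=11, north=-33

The east coordinate travels 3 per step and bounces off the walls at 5 and 13.
  step 8: 7 → 6
  step 9: 6 → 9
  step 10: 9 → 12
  step 11: 12 → 11
The north coordinate changes by -4 each step: at step 11 it is -33.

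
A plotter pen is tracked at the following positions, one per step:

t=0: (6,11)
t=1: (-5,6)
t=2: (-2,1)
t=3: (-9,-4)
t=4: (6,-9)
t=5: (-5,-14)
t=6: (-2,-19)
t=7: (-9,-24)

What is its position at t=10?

First: cycles through 6, -5, -2, -9 every 4 steps. Step 10 lands at position 2 of the cycle → -2.
Second: linear, -5 per step → -39 at step 10.

(-2,-39)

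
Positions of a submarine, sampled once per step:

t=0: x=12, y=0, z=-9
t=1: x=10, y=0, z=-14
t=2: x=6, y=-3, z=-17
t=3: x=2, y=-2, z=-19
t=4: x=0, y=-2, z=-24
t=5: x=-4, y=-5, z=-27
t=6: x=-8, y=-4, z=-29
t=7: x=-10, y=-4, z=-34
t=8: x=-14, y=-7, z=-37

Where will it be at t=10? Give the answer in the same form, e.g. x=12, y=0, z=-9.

Step-to-step displacements: (-2, +0, -5), (-4, -3, -3), (-4, +1, -2), (-2, +0, -5), (-4, -3, -3), (-4, +1, -2), (-2, +0, -5), (-4, -3, -3) — a repeating cycle of length 3.
step 9: apply (-4, +1, -2) → x=-18, y=-6, z=-39
step 10: apply (-2, +0, -5) → x=-20, y=-6, z=-44

x=-20, y=-6, z=-44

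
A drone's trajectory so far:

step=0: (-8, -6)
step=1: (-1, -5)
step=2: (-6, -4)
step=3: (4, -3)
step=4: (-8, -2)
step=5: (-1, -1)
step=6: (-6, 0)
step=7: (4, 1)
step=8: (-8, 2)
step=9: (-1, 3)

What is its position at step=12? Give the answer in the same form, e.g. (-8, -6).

(-8, 6)

First: cycles through -8, -1, -6, 4 every 4 steps. Step 12 lands at position 0 of the cycle → -8.
Second: linear, +1 per step → 6 at step 12.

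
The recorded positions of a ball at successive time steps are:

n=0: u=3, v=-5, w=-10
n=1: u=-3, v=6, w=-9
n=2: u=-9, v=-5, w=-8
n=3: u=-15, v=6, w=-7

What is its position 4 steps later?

u=-39, v=6, w=-3

U: linear, -6 per step → -39 at step 7.
V: cycles through -5, 6 every 2 steps. Step 7 lands at position 1 of the cycle → 6.
W: linear, +1 per step → -3 at step 7.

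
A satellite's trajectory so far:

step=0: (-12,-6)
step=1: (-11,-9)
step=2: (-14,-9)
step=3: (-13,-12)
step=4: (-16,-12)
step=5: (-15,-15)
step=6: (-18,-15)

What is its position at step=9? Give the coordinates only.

Differencing gives (+1,-3), (-3,+0), (+1,-3), (-3,+0), (+1,-3), (-3,+0). This is the pattern (+1,-3), (-3,+0) repeated.
step 7: apply (+1,-3) → (-17,-18)
step 8: apply (-3,+0) → (-20,-18)
step 9: apply (+1,-3) → (-19,-21)

(-19,-21)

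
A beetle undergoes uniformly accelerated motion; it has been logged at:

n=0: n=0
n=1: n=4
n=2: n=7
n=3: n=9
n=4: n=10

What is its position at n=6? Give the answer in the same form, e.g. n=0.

n=9

Successive displacements: +4, +3, +2, +1 — each changes by -1.
step 5: 10 + 0 → n=10
step 6: 10 − 1 → n=9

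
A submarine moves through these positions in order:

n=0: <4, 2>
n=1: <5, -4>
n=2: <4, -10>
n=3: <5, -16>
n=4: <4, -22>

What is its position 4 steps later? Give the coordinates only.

<4, -46>

First: cycles through 4, 5 every 2 steps. Step 8 lands at position 0 of the cycle → 4.
Second: linear, -6 per step → -46 at step 8.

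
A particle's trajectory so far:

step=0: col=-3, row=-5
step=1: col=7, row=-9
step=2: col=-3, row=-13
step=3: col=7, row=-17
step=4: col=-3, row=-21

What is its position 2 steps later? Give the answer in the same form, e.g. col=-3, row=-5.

The col coordinate repeats the cycle [-3, 7] with period 2; step 6 mod 2 = 0, giving -3.
The row coordinate changes by -4 each step, so at step 6 it is -5 + 6·(-4) = -29.

col=-3, row=-29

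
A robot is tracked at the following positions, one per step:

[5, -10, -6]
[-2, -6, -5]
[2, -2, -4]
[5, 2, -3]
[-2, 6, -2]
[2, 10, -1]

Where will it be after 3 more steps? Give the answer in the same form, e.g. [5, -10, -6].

[2, 22, 2]

The first coordinate repeats the cycle [5, -2, 2] with period 3; step 8 mod 3 = 2, giving 2.
The second coordinate changes by +4 each step, so at step 8 it is -10 + 8·(4) = 22.
The third coordinate changes by +1 each step, so at step 8 it is -6 + 8·(1) = 2.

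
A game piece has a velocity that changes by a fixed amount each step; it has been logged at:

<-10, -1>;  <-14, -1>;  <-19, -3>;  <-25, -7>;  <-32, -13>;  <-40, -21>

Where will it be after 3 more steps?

First differences are <-4, +0>, <-5, -2>, <-6, -4>, <-7, -6>, <-8, -8>; their common second difference is <-1, -2> (constant acceleration).
step 6: <-40, -21> + <-9, -10> → <-49, -31>
step 7: <-49, -31> + <-10, -12> → <-59, -43>
step 8: <-59, -43> + <-11, -14> → <-70, -57>

<-70, -57>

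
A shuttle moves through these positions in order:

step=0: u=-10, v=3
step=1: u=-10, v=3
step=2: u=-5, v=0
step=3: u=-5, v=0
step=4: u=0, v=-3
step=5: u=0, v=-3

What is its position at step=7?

Step-to-step displacements: (+0, +0), (+5, -3), (+0, +0), (+5, -3), (+0, +0) — a repeating cycle of length 2.
step 6: apply (+5, -3) → u=5, v=-6
step 7: apply (+0, +0) → u=5, v=-6

u=5, v=-6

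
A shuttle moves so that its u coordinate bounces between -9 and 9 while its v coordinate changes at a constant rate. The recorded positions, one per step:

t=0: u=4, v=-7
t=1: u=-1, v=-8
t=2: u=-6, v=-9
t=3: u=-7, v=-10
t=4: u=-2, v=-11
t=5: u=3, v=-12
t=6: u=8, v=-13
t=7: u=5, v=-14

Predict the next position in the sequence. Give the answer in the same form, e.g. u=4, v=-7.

The u coordinate reflects between -9 and 9, moving 5 per step.
  step 8: 5 → 0
The v coordinate changes by -1 each step: at step 8 it is -15.

u=0, v=-15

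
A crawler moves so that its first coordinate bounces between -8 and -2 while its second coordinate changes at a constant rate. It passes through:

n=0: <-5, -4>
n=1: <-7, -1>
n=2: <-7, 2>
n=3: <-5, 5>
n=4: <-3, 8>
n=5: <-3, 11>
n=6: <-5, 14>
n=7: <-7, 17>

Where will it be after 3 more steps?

The first coordinate reflects between -8 and -2, moving 2 per step.
  step 8: -7 → -7
  step 9: -7 → -5
  step 10: -5 → -3
The second coordinate changes by +3 each step: at step 10 it is 26.

<-3, 26>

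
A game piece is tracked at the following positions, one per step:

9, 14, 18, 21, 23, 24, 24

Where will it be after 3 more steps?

Taking differences between consecutive positions: +5, +4, +3, +2, +1, +0. These grow by -1 each step.
step 7: 24 − 1 → 23
step 8: 23 − 2 → 21
step 9: 21 − 3 → 18

18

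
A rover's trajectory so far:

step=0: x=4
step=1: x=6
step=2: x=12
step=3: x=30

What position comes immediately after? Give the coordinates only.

Step-to-step displacements: +2, +6, +18; each is 3× the previous.
step 4: 30 + 54 → x=84

x=84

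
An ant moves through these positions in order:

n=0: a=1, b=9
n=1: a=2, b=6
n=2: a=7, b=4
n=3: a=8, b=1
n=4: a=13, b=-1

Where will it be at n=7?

a=20, b=-9

Differencing gives (+1, -3), (+5, -2), (+1, -3), (+5, -2). This is the pattern (+1, -3), (+5, -2) repeated.
step 5: apply (+1, -3) → a=14, b=-4
step 6: apply (+5, -2) → a=19, b=-6
step 7: apply (+1, -3) → a=20, b=-9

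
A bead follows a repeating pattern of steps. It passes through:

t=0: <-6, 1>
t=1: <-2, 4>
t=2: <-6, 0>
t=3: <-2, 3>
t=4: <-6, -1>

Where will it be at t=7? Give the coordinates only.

Differencing gives <+4, +3>, <-4, -4>, <+4, +3>, <-4, -4>. This is the pattern <+4, +3>, <-4, -4> repeated.
step 5: apply <+4, +3> → <-2, 2>
step 6: apply <-4, -4> → <-6, -2>
step 7: apply <+4, +3> → <-2, 1>

<-2, 1>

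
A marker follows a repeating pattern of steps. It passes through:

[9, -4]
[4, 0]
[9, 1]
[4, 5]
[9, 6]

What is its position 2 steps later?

Step-to-step displacements: [-5, +4], [+5, +1], [-5, +4], [+5, +1] — a repeating cycle of length 2.
step 5: apply [-5, +4] → [4, 10]
step 6: apply [+5, +1] → [9, 11]

[9, 11]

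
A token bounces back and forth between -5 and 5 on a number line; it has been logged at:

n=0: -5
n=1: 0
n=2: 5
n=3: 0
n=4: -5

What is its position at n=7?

0

The value reflects between -5 and 5, moving 5 per step.
  step 5: -5 → 0
  step 6: 0 → 5
  step 7: 5 → 0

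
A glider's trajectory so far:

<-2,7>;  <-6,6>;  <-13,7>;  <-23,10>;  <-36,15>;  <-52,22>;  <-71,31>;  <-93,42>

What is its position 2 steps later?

Successive displacements: <-4,-1>, <-7,+1>, <-10,+3>, <-13,+5>, <-16,+7>, <-19,+9>, <-22,+11> — each changes by <-3,+2>.
step 8: <-93,42> + <-25,+13> → <-118,55>
step 9: <-118,55> + <-28,+15> → <-146,70>

<-146,70>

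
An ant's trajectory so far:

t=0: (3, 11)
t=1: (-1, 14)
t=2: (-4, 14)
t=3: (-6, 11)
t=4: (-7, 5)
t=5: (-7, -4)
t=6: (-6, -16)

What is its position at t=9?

Successive displacements: (-4, +3), (-3, +0), (-2, -3), (-1, -6), (+0, -9), (+1, -12) — each changes by (+1, -3).
step 7: (-6, -16) + (+2, -15) → (-4, -31)
step 8: (-4, -31) + (+3, -18) → (-1, -49)
step 9: (-1, -49) + (+4, -21) → (3, -70)

(3, -70)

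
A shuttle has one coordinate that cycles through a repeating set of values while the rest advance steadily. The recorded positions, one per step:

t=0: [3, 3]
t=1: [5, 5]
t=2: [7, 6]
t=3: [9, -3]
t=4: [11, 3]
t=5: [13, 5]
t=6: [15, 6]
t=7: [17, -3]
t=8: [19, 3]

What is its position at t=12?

The first coordinate changes by +2 each step, so at step 12 it is 3 + 12·(2) = 27.
The second coordinate repeats the cycle [3, 5, 6, -3] with period 4; step 12 mod 4 = 0, giving 3.

[27, 3]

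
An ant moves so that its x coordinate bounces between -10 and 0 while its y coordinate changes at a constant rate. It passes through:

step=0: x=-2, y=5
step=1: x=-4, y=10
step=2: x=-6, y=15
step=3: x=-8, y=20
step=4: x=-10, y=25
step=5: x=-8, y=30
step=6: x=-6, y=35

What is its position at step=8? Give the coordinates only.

The x coordinate travels 2 per step and bounces off the walls at -10 and 0.
  step 7: -6 → -4
  step 8: -4 → -2
The y coordinate changes by +5 each step: at step 8 it is 45.

x=-2, y=45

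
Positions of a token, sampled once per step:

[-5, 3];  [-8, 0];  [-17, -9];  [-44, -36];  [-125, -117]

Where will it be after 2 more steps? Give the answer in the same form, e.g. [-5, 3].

Step-to-step displacements: [-3, -3], [-9, -9], [-27, -27], [-81, -81]; each is 3× the previous.
step 5: [-125, -117] + [-243, -243] → [-368, -360]
step 6: [-368, -360] + [-729, -729] → [-1097, -1089]

[-1097, -1089]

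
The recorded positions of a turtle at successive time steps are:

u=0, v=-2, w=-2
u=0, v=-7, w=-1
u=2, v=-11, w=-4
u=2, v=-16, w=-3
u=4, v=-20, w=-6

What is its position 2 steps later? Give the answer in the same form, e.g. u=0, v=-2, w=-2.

u=6, v=-29, w=-8

Step-to-step displacements: (+0, -5, +1), (+2, -4, -3), (+0, -5, +1), (+2, -4, -3) — a repeating cycle of length 2.
step 5: apply (+0, -5, +1) → u=4, v=-25, w=-5
step 6: apply (+2, -4, -3) → u=6, v=-29, w=-8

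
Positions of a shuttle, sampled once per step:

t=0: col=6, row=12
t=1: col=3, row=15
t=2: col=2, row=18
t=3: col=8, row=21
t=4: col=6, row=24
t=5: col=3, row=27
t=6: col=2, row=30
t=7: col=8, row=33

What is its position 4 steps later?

col=8, row=45

Col: cycles through 6, 3, 2, 8 every 4 steps. Step 11 lands at position 3 of the cycle → 8.
Row: linear, +3 per step → 45 at step 11.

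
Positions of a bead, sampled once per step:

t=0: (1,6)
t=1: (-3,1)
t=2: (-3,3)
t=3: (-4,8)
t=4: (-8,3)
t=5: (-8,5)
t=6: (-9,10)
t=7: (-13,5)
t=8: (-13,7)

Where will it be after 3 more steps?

Differencing gives (-4,-5), (+0,+2), (-1,+5), (-4,-5), (+0,+2), (-1,+5), (-4,-5), (+0,+2). This is the pattern (-4,-5), (+0,+2), (-1,+5) repeated.
step 9: apply (-1,+5) → (-14,12)
step 10: apply (-4,-5) → (-18,7)
step 11: apply (+0,+2) → (-18,9)

(-18,9)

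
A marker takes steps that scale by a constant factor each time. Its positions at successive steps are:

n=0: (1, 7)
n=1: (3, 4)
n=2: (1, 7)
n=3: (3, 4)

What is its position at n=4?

(1, 7)

Step-to-step displacements: (+2, -3), (-2, +3), (+2, -3); each is -1× the previous.
step 4: (3, 4) + (-2, +3) → (1, 7)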